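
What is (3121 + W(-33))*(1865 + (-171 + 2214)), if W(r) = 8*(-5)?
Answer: 12040548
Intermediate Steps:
W(r) = -40
(3121 + W(-33))*(1865 + (-171 + 2214)) = (3121 - 40)*(1865 + (-171 + 2214)) = 3081*(1865 + 2043) = 3081*3908 = 12040548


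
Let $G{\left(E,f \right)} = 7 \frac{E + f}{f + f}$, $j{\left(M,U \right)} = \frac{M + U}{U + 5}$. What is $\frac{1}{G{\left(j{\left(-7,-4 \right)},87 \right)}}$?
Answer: $\frac{87}{266} \approx 0.32707$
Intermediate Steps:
$j{\left(M,U \right)} = \frac{M + U}{5 + U}$
$G{\left(E,f \right)} = \frac{7 \left(E + f\right)}{2 f}$ ($G{\left(E,f \right)} = 7 \frac{E + f}{2 f} = \frac{7 \left(E + f\right)}{2 f}$)
$\frac{1}{G{\left(j{\left(-7,-4 \right)},87 \right)}} = \frac{1}{\frac{7}{2} \cdot \frac{1}{87} \left(\frac{-7 - 4}{5 - 4} + 87\right)} = \frac{1}{\frac{7}{2} \cdot \frac{1}{87} \left(1^{-1} \left(-11\right) + 87\right)} = \frac{1}{\frac{7}{2} \cdot \frac{1}{87} \left(1 \left(-11\right) + 87\right)} = \frac{1}{\frac{7}{2} \cdot \frac{1}{87} \left(-11 + 87\right)} = \frac{1}{\frac{7}{2} \cdot \frac{1}{87} \cdot 76} = \frac{1}{\frac{266}{87}} = \frac{87}{266}$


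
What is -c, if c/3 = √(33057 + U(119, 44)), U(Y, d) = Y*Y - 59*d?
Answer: -9*√4958 ≈ -633.72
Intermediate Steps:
U(Y, d) = Y² - 59*d
c = 9*√4958 (c = 3*√(33057 + (119² - 59*44)) = 3*√(33057 + (14161 - 2596)) = 3*√(33057 + 11565) = 3*√44622 = 3*(3*√4958) = 9*√4958 ≈ 633.72)
-c = -9*√4958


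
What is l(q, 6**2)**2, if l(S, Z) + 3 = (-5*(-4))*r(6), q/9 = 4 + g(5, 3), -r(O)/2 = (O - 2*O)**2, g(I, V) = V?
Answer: 2082249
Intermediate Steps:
r(O) = -2*O**2 (r(O) = -2*(O - 2*O)**2 = -2*O**2)
q = 63 (q = 9*(4 + 3) = 9*7 = 63)
l(S, Z) = -1443 (l(S, Z) = -3 + (-5*(-4))*(-2*6**2) = -3 + 20*(-2*36) = -3 + 20*(-72) = -3 - 1440 = -1443)
l(q, 6**2)**2 = (-1443)**2 = 2082249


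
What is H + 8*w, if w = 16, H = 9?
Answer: 137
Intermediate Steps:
H + 8*w = 9 + 8*16 = 9 + 128 = 137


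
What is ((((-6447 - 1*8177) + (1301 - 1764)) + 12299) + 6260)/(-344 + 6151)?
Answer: 3472/5807 ≈ 0.59790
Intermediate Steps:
((((-6447 - 1*8177) + (1301 - 1764)) + 12299) + 6260)/(-344 + 6151) = ((((-6447 - 8177) - 463) + 12299) + 6260)/5807 = (((-14624 - 463) + 12299) + 6260)*(1/5807) = ((-15087 + 12299) + 6260)*(1/5807) = (-2788 + 6260)*(1/5807) = 3472*(1/5807) = 3472/5807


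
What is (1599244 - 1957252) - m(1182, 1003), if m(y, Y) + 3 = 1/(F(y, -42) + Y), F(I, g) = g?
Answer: -344042806/961 ≈ -3.5801e+5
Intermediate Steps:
m(y, Y) = -3 + 1/(-42 + Y)
(1599244 - 1957252) - m(1182, 1003) = (1599244 - 1957252) - (127 - 3*1003)/(-42 + 1003) = -358008 - (127 - 3009)/961 = -358008 - (-2882)/961 = -358008 - 1*(-2882/961) = -358008 + 2882/961 = -344042806/961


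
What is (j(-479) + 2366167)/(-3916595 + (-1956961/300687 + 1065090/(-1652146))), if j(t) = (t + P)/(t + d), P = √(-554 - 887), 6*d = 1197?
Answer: -7640506326239280627/12646952583272129369 + 11552995914*I*√1441/12646952583272129369 ≈ -0.60414 + 3.4677e-8*I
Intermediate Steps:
d = 399/2 (d = (⅙)*1197 = 399/2 ≈ 199.50)
P = I*√1441 (P = √(-1441) = I*√1441 ≈ 37.961*I)
j(t) = (t + I*√1441)/(399/2 + t) (j(t) = (t + I*√1441)/(t + 399/2) = (t + I*√1441)/(399/2 + t))
(j(-479) + 2366167)/(-3916595 + (-1956961/300687 + 1065090/(-1652146))) = (2*(-479 + I*√1441)/(399 + 2*(-479)) + 2366167)/(-3916595 + (-1956961/300687 + 1065090/(-1652146))) = (2*(-479 + I*√1441)/(399 - 958) + 2366167)/(-3916595 + (-1956961*1/300687 + 1065090*(-1/1652146))) = (2*(-479 + I*√1441)/(-559) + 2366167)/(-3916595 + (-1956961/300687 - 532545/826073)) = (2*(-1/559)*(-479 + I*√1441) + 2366167)/(-3916595 - 1776722002568/248389412151) = ((958/559 - 2*I*√1441/559) + 2366167)/(-972842506405548413/248389412151) = (1322688311/559 - 2*I*√1441/559)*(-248389412151/972842506405548413) = -7640506326239280627/12646952583272129369 + 11552995914*I*√1441/12646952583272129369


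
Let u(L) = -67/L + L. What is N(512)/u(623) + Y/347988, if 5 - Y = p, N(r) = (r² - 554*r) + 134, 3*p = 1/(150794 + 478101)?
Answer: -40467120297430757/1179535540493085 ≈ -34.308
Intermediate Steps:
p = 1/1886685 (p = 1/(3*(150794 + 478101)) = (⅓)/628895 = (⅓)*(1/628895) = 1/1886685 ≈ 5.3003e-7)
N(r) = 134 + r² - 554*r
u(L) = L - 67/L
Y = 9433424/1886685 (Y = 5 - 1*1/1886685 = 5 - 1/1886685 = 9433424/1886685 ≈ 5.0000)
N(512)/u(623) + Y/347988 = (134 + 512² - 554*512)/(623 - 67/623) + (9433424/1886685)/347988 = (134 + 262144 - 283648)/(623 - 67*1/623) + (9433424/1886685)*(1/347988) = -21370/(623 - 67/623) + 2358356/164135934945 = -21370/388062/623 + 2358356/164135934945 = -21370*623/388062 + 2358356/164135934945 = -6656755/194031 + 2358356/164135934945 = -40467120297430757/1179535540493085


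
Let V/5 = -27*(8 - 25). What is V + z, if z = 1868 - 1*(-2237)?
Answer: 6400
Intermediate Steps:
V = 2295 (V = 5*(-27*(8 - 25)) = 5*(-27*(-17)) = 5*459 = 2295)
z = 4105 (z = 1868 + 2237 = 4105)
V + z = 2295 + 4105 = 6400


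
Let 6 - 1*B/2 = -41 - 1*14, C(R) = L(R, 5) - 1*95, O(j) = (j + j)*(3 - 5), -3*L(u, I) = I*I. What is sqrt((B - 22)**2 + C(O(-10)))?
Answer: sqrt(89070)/3 ≈ 99.482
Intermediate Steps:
L(u, I) = -I**2/3 (L(u, I) = -I*I/3 = -I**2/3)
O(j) = -4*j (O(j) = (2*j)*(-2) = -4*j)
C(R) = -310/3 (C(R) = -1/3*5**2 - 1*95 = -1/3*25 - 95 = -25/3 - 95 = -310/3)
B = 122 (B = 12 - 2*(-41 - 1*14) = 12 - 2*(-41 - 14) = 12 - 2*(-55) = 12 + 110 = 122)
sqrt((B - 22)**2 + C(O(-10))) = sqrt((122 - 22)**2 - 310/3) = sqrt(100**2 - 310/3) = sqrt(10000 - 310/3) = sqrt(29690/3) = sqrt(89070)/3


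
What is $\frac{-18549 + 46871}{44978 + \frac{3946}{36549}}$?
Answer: $\frac{517570389}{821952434} \approx 0.62968$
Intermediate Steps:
$\frac{-18549 + 46871}{44978 + \frac{3946}{36549}} = \frac{28322}{44978 + 3946 \cdot \frac{1}{36549}} = \frac{28322}{44978 + \frac{3946}{36549}} = \frac{28322}{\frac{1643904868}{36549}} = 28322 \cdot \frac{36549}{1643904868} = \frac{517570389}{821952434}$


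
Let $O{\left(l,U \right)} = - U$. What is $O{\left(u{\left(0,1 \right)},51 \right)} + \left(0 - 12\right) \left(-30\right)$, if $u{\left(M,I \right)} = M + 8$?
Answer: $309$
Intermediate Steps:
$u{\left(M,I \right)} = 8 + M$
$O{\left(u{\left(0,1 \right)},51 \right)} + \left(0 - 12\right) \left(-30\right) = \left(-1\right) 51 + \left(0 - 12\right) \left(-30\right) = -51 - -360 = -51 + 360 = 309$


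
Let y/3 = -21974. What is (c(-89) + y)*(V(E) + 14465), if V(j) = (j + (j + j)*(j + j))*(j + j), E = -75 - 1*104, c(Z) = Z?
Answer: 3023578735815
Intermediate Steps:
E = -179 (E = -75 - 104 = -179)
y = -65922 (y = 3*(-21974) = -65922)
V(j) = 2*j*(j + 4*j²) (V(j) = (j + (2*j)*(2*j))*(2*j) = (j + 4*j²)*(2*j) = 2*j*(j + 4*j²))
(c(-89) + y)*(V(E) + 14465) = (-89 - 65922)*((-179)²*(2 + 8*(-179)) + 14465) = -66011*(32041*(2 - 1432) + 14465) = -66011*(32041*(-1430) + 14465) = -66011*(-45818630 + 14465) = -66011*(-45804165) = 3023578735815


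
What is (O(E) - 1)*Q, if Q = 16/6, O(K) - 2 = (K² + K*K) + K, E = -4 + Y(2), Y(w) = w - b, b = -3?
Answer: 32/3 ≈ 10.667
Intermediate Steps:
Y(w) = 3 + w (Y(w) = w - 1*(-3) = w + 3 = 3 + w)
E = 1 (E = -4 + (3 + 2) = -4 + 5 = 1)
O(K) = 2 + K + 2*K² (O(K) = 2 + ((K² + K*K) + K) = 2 + ((K² + K²) + K) = 2 + (2*K² + K) = 2 + (K + 2*K²) = 2 + K + 2*K²)
Q = 8/3 (Q = 16*(⅙) = 8/3 ≈ 2.6667)
(O(E) - 1)*Q = ((2 + 1 + 2*1²) - 1)*(8/3) = ((2 + 1 + 2*1) - 1)*(8/3) = ((2 + 1 + 2) - 1)*(8/3) = (5 - 1)*(8/3) = 4*(8/3) = 32/3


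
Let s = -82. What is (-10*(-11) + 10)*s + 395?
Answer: -9445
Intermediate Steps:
(-10*(-11) + 10)*s + 395 = (-10*(-11) + 10)*(-82) + 395 = (110 + 10)*(-82) + 395 = 120*(-82) + 395 = -9840 + 395 = -9445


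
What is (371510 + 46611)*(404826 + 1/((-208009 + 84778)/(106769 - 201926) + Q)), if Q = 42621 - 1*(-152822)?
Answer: 1049331868447497997923/6199297594 ≈ 1.6927e+11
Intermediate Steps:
Q = 195443 (Q = 42621 + 152822 = 195443)
(371510 + 46611)*(404826 + 1/((-208009 + 84778)/(106769 - 201926) + Q)) = (371510 + 46611)*(404826 + 1/((-208009 + 84778)/(106769 - 201926) + 195443)) = 418121*(404826 + 1/(-123231/(-95157) + 195443)) = 418121*(404826 + 1/(-123231*(-1/95157) + 195443)) = 418121*(404826 + 1/(41077/31719 + 195443)) = 418121*(404826 + 1/(6199297594/31719)) = 418121*(404826 + 31719/6199297594) = 418121*(2509636847820363/6199297594) = 1049331868447497997923/6199297594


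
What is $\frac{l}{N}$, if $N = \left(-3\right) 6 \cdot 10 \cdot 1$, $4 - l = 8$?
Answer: $\frac{1}{45} \approx 0.022222$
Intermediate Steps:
$l = -4$ ($l = 4 - 8 = -4$)
$N = -180$ ($N = \left(-18\right) 10 \cdot 1 = \left(-180\right) 1 = -180$)
$\frac{l}{N} = - \frac{4}{-180} = \left(-4\right) \left(- \frac{1}{180}\right) = \frac{1}{45}$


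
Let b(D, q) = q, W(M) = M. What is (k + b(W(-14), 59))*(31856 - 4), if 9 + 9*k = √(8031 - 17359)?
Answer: 1847416 + 127408*I*√583/9 ≈ 1.8474e+6 + 3.4181e+5*I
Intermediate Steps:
k = -1 + 4*I*√583/9 (k = -1 + √(8031 - 17359)/9 = -1 + √(-9328)/9 = -1 + (4*I*√583)/9 = -1 + 4*I*√583/9 ≈ -1.0 + 10.731*I)
(k + b(W(-14), 59))*(31856 - 4) = ((-1 + 4*I*√583/9) + 59)*(31856 - 4) = (58 + 4*I*√583/9)*31852 = 1847416 + 127408*I*√583/9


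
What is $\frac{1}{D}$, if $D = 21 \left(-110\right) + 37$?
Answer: $- \frac{1}{2273} \approx -0.00043995$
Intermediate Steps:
$D = -2273$ ($D = -2310 + 37 = -2273$)
$\frac{1}{D} = \frac{1}{-2273} = - \frac{1}{2273}$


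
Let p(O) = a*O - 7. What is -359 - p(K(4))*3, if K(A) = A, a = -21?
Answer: -86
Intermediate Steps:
p(O) = -7 - 21*O (p(O) = -21*O - 7 = -7 - 21*O)
-359 - p(K(4))*3 = -359 - (-7 - 21*4)*3 = -359 - (-7 - 84)*3 = -359 - (-91)*3 = -359 - 1*(-273) = -359 + 273 = -86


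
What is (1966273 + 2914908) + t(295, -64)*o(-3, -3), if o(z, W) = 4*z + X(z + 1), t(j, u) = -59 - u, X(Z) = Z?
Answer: 4881111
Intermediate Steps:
o(z, W) = 1 + 5*z (o(z, W) = 4*z + (z + 1) = 4*z + (1 + z) = 1 + 5*z)
(1966273 + 2914908) + t(295, -64)*o(-3, -3) = (1966273 + 2914908) + (-59 - 1*(-64))*(1 + 5*(-3)) = 4881181 + (-59 + 64)*(1 - 15) = 4881181 + 5*(-14) = 4881181 - 70 = 4881111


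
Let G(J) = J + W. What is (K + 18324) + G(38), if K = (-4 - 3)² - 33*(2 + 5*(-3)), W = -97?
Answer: 18743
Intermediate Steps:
G(J) = -97 + J (G(J) = J - 97 = -97 + J)
K = 478 (K = (-7)² - 33*(2 - 15) = 49 - 33*(-13) = 49 + 429 = 478)
(K + 18324) + G(38) = (478 + 18324) + (-97 + 38) = 18802 - 59 = 18743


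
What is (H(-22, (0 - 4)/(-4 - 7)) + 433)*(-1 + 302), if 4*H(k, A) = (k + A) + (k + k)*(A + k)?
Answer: 4407543/22 ≈ 2.0034e+5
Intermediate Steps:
H(k, A) = A/4 + k/4 + k*(A + k)/2 (H(k, A) = ((k + A) + (k + k)*(A + k))/4 = ((A + k) + (2*k)*(A + k))/4 = ((A + k) + 2*k*(A + k))/4 = (A + k + 2*k*(A + k))/4 = A/4 + k/4 + k*(A + k)/2)
(H(-22, (0 - 4)/(-4 - 7)) + 433)*(-1 + 302) = (((½)*(-22)² + ((0 - 4)/(-4 - 7))/4 + (¼)*(-22) + (½)*((0 - 4)/(-4 - 7))*(-22)) + 433)*(-1 + 302) = (((½)*484 + (-4/(-11))/4 - 11/2 + (½)*(-4/(-11))*(-22)) + 433)*301 = ((242 + (-4*(-1/11))/4 - 11/2 + (½)*(-4*(-1/11))*(-22)) + 433)*301 = ((242 + (¼)*(4/11) - 11/2 + (½)*(4/11)*(-22)) + 433)*301 = ((242 + 1/11 - 11/2 - 4) + 433)*301 = (5117/22 + 433)*301 = (14643/22)*301 = 4407543/22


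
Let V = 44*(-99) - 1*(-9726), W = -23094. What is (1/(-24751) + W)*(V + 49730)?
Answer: -31495137684500/24751 ≈ -1.2725e+9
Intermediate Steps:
V = 5370 (V = -4356 + 9726 = 5370)
(1/(-24751) + W)*(V + 49730) = (1/(-24751) - 23094)*(5370 + 49730) = (-1/24751 - 23094)*55100 = -571599595/24751*55100 = -31495137684500/24751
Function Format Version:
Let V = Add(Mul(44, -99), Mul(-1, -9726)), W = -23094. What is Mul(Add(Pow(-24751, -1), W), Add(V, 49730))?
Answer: Rational(-31495137684500, 24751) ≈ -1.2725e+9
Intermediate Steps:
V = 5370 (V = Add(-4356, 9726) = 5370)
Mul(Add(Pow(-24751, -1), W), Add(V, 49730)) = Mul(Add(Pow(-24751, -1), -23094), Add(5370, 49730)) = Mul(Add(Rational(-1, 24751), -23094), 55100) = Mul(Rational(-571599595, 24751), 55100) = Rational(-31495137684500, 24751)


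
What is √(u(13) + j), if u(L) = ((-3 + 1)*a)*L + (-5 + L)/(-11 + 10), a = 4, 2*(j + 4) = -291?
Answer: I*√1046/2 ≈ 16.171*I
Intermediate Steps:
j = -299/2 (j = -4 + (½)*(-291) = -4 - 291/2 = -299/2 ≈ -149.50)
u(L) = 5 - 9*L (u(L) = ((-3 + 1)*4)*L + (-5 + L)/(-11 + 10) = (-2*4)*L + (-5 + L)/(-1) = -8*L + (-5 + L)*(-1) = -8*L + (5 - L) = 5 - 9*L)
√(u(13) + j) = √((5 - 9*13) - 299/2) = √((5 - 117) - 299/2) = √(-112 - 299/2) = √(-523/2) = I*√1046/2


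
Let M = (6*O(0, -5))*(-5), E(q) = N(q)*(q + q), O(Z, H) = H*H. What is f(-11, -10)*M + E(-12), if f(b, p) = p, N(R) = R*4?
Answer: 8652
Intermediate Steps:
O(Z, H) = H²
N(R) = 4*R
E(q) = 8*q² (E(q) = (4*q)*(q + q) = (4*q)*(2*q) = 8*q²)
M = -750 (M = (6*(-5)²)*(-5) = (6*25)*(-5) = 150*(-5) = -750)
f(-11, -10)*M + E(-12) = -10*(-750) + 8*(-12)² = 7500 + 8*144 = 7500 + 1152 = 8652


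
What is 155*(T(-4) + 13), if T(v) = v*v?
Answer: 4495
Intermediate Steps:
T(v) = v²
155*(T(-4) + 13) = 155*((-4)² + 13) = 155*(16 + 13) = 155*29 = 4495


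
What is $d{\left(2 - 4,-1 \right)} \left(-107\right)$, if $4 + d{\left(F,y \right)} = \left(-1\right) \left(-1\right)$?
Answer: $321$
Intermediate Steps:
$d{\left(F,y \right)} = -3$ ($d{\left(F,y \right)} = -4 - -1 = -4 + 1 = -3$)
$d{\left(2 - 4,-1 \right)} \left(-107\right) = \left(-3\right) \left(-107\right) = 321$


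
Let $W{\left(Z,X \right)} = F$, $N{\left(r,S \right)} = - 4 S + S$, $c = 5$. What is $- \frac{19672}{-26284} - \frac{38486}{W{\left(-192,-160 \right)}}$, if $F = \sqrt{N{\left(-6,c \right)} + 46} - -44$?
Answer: $- \frac{11117857474}{12517755} + \frac{38486 \sqrt{31}}{1905} \approx -775.68$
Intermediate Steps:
$N{\left(r,S \right)} = - 3 S$
$F = 44 + \sqrt{31}$ ($F = \sqrt{\left(-3\right) 5 + 46} - -44 = \sqrt{-15 + 46} + 44 = \sqrt{31} + 44 = 44 + \sqrt{31} \approx 49.568$)
$W{\left(Z,X \right)} = 44 + \sqrt{31}$
$- \frac{19672}{-26284} - \frac{38486}{W{\left(-192,-160 \right)}} = - \frac{19672}{-26284} - \frac{38486}{44 + \sqrt{31}} = \left(-19672\right) \left(- \frac{1}{26284}\right) - \frac{38486}{44 + \sqrt{31}} = \frac{4918}{6571} - \frac{38486}{44 + \sqrt{31}}$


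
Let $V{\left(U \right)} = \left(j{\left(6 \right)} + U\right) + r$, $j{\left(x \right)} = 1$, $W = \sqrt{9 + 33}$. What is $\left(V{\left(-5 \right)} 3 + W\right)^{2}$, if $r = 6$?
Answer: $\left(6 + \sqrt{42}\right)^{2} \approx 155.77$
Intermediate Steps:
$W = \sqrt{42} \approx 6.4807$
$V{\left(U \right)} = 7 + U$ ($V{\left(U \right)} = \left(1 + U\right) + 6 = 7 + U$)
$\left(V{\left(-5 \right)} 3 + W\right)^{2} = \left(\left(7 - 5\right) 3 + \sqrt{42}\right)^{2} = \left(2 \cdot 3 + \sqrt{42}\right)^{2} = \left(6 + \sqrt{42}\right)^{2}$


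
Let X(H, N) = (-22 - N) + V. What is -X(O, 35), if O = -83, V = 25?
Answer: 32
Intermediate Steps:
X(H, N) = 3 - N (X(H, N) = (-22 - N) + 25 = 3 - N)
-X(O, 35) = -(3 - 1*35) = -(3 - 35) = -1*(-32) = 32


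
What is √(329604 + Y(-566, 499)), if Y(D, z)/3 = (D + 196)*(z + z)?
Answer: 24*I*√1351 ≈ 882.14*I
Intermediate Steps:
Y(D, z) = 6*z*(196 + D) (Y(D, z) = 3*((D + 196)*(z + z)) = 3*((196 + D)*(2*z)) = 3*(2*z*(196 + D)) = 6*z*(196 + D))
√(329604 + Y(-566, 499)) = √(329604 + 6*499*(196 - 566)) = √(329604 + 6*499*(-370)) = √(329604 - 1107780) = √(-778176) = 24*I*√1351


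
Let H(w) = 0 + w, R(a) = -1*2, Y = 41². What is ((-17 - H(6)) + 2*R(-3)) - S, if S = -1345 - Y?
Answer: 2999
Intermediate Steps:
Y = 1681
R(a) = -2
H(w) = w
S = -3026 (S = -1345 - 1*1681 = -1345 - 1681 = -3026)
((-17 - H(6)) + 2*R(-3)) - S = ((-17 - 1*6) + 2*(-2)) - 1*(-3026) = ((-17 - 6) - 4) + 3026 = (-23 - 4) + 3026 = -27 + 3026 = 2999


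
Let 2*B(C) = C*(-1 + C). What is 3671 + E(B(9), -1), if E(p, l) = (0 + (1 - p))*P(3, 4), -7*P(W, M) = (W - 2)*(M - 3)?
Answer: 3676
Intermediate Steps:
B(C) = C*(-1 + C)/2 (B(C) = (C*(-1 + C))/2 = C*(-1 + C)/2)
P(W, M) = -(-3 + M)*(-2 + W)/7 (P(W, M) = -(W - 2)*(M - 3)/7 = -(-2 + W)*(-3 + M)/7 = -(-3 + M)*(-2 + W)/7)
E(p, l) = -⅐ + p/7 (E(p, l) = (0 + (1 - p))*(-6/7 + (2/7)*4 + (3/7)*3 - ⅐*4*3) = (1 - p)*(-6/7 + 8/7 + 9/7 - 12/7) = (1 - p)*(-⅐) = -⅐ + p/7)
3671 + E(B(9), -1) = 3671 + (-⅐ + ((½)*9*(-1 + 9))/7) = 3671 + (-⅐ + ((½)*9*8)/7) = 3671 + (-⅐ + (⅐)*36) = 3671 + (-⅐ + 36/7) = 3671 + 5 = 3676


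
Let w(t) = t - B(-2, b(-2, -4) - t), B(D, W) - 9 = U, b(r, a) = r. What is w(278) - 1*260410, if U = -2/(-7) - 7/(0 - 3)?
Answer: -5463016/21 ≈ -2.6014e+5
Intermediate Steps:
U = 55/21 (U = -2*(-⅐) - 7/(-3) = 2/7 - 7*(-⅓) = 2/7 + 7/3 = 55/21 ≈ 2.6190)
B(D, W) = 244/21 (B(D, W) = 9 + 55/21 = 244/21)
w(t) = -244/21 + t (w(t) = t - 1*244/21 = t - 244/21 = -244/21 + t)
w(278) - 1*260410 = (-244/21 + 278) - 1*260410 = 5594/21 - 260410 = -5463016/21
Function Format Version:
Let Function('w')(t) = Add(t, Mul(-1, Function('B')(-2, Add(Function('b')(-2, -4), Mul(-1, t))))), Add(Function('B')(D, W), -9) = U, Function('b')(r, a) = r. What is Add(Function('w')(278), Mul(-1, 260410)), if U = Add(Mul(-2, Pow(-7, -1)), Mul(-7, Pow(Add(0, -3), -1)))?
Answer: Rational(-5463016, 21) ≈ -2.6014e+5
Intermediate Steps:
U = Rational(55, 21) (U = Add(Mul(-2, Rational(-1, 7)), Mul(-7, Pow(-3, -1))) = Add(Rational(2, 7), Mul(-7, Rational(-1, 3))) = Add(Rational(2, 7), Rational(7, 3)) = Rational(55, 21) ≈ 2.6190)
Function('B')(D, W) = Rational(244, 21) (Function('B')(D, W) = Add(9, Rational(55, 21)) = Rational(244, 21))
Function('w')(t) = Add(Rational(-244, 21), t) (Function('w')(t) = Add(t, Mul(-1, Rational(244, 21))) = Add(t, Rational(-244, 21)) = Add(Rational(-244, 21), t))
Add(Function('w')(278), Mul(-1, 260410)) = Add(Add(Rational(-244, 21), 278), Mul(-1, 260410)) = Add(Rational(5594, 21), -260410) = Rational(-5463016, 21)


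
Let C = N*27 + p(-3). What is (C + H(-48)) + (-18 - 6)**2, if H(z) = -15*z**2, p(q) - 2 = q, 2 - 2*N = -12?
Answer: -33796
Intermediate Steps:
N = 7 (N = 1 - 1/2*(-12) = 1 + 6 = 7)
p(q) = 2 + q
C = 188 (C = 7*27 + (2 - 3) = 189 - 1 = 188)
(C + H(-48)) + (-18 - 6)**2 = (188 - 15*(-48)**2) + (-18 - 6)**2 = (188 - 15*2304) + (-24)**2 = (188 - 34560) + 576 = -34372 + 576 = -33796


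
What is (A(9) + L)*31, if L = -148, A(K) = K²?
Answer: -2077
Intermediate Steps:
(A(9) + L)*31 = (9² - 148)*31 = (81 - 148)*31 = -67*31 = -2077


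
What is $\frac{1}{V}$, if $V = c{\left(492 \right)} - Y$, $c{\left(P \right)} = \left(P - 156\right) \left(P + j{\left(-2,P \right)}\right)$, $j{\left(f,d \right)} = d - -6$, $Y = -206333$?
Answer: $\frac{1}{538973} \approx 1.8554 \cdot 10^{-6}$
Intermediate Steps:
$j{\left(f,d \right)} = 6 + d$ ($j{\left(f,d \right)} = d + 6 = 6 + d$)
$c{\left(P \right)} = \left(-156 + P\right) \left(6 + 2 P\right)$ ($c{\left(P \right)} = \left(P - 156\right) \left(P + \left(6 + P\right)\right) = \left(-156 + P\right) \left(6 + 2 P\right)$)
$V = 538973$ ($V = \left(-936 - 150552 + 2 \cdot 492^{2}\right) - -206333 = \left(-936 - 150552 + 2 \cdot 242064\right) + 206333 = \left(-936 - 150552 + 484128\right) + 206333 = 332640 + 206333 = 538973$)
$\frac{1}{V} = \frac{1}{538973}$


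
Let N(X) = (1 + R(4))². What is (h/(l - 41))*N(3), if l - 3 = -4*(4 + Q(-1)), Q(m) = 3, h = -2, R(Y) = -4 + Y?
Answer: 1/33 ≈ 0.030303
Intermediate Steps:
N(X) = 1 (N(X) = (1 + (-4 + 4))² = (1 + 0)² = 1² = 1)
l = -25 (l = 3 - 4*(4 + 3) = 3 - 4*7 = 3 - 28 = -25)
(h/(l - 41))*N(3) = -2/(-25 - 41)*1 = -2/(-66)*1 = -2*(-1/66)*1 = (1/33)*1 = 1/33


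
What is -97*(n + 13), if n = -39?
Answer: 2522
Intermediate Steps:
-97*(n + 13) = -97*(-39 + 13) = -97*(-26) = 2522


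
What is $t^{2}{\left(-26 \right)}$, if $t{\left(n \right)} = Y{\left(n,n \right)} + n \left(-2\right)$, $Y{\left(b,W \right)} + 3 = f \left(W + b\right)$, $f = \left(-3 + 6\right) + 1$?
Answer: $25281$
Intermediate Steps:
$f = 4$ ($f = 3 + 1 = 4$)
$Y{\left(b,W \right)} = -3 + 4 W + 4 b$ ($Y{\left(b,W \right)} = -3 + 4 \left(W + b\right) = -3 + \left(4 W + 4 b\right) = -3 + 4 W + 4 b$)
$t{\left(n \right)} = -3 + 6 n$ ($t{\left(n \right)} = \left(-3 + 4 n + 4 n\right) + n \left(-2\right) = \left(-3 + 8 n\right) - 2 n = -3 + 6 n$)
$t^{2}{\left(-26 \right)} = \left(-3 + 6 \left(-26\right)\right)^{2} = \left(-3 - 156\right)^{2} = \left(-159\right)^{2} = 25281$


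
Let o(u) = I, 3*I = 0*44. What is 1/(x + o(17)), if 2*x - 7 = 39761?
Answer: 1/19884 ≈ 5.0292e-5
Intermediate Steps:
x = 19884 (x = 7/2 + (½)*39761 = 7/2 + 39761/2 = 19884)
I = 0 (I = (0*44)/3 = (⅓)*0 = 0)
o(u) = 0
1/(x + o(17)) = 1/(19884 + 0) = 1/19884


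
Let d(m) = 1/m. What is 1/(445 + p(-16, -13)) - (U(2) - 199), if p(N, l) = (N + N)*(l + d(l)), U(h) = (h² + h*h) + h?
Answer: 2121538/11225 ≈ 189.00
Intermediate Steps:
U(h) = h + 2*h² (U(h) = (h² + h²) + h = 2*h² + h = h + 2*h²)
d(m) = 1/m
p(N, l) = 2*N*(l + 1/l) (p(N, l) = (N + N)*(l + 1/l) = (2*N)*(l + 1/l) = 2*N*(l + 1/l))
1/(445 + p(-16, -13)) - (U(2) - 199) = 1/(445 + 2*(-16)*(1 + (-13)²)/(-13)) - (2*(1 + 2*2) - 199) = 1/(445 + 2*(-16)*(-1/13)*(1 + 169)) - (2*(1 + 4) - 199) = 1/(445 + 2*(-16)*(-1/13)*170) - (2*5 - 199) = 1/(445 + 5440/13) - (10 - 199) = 1/(11225/13) - 1*(-189) = 13/11225 + 189 = 2121538/11225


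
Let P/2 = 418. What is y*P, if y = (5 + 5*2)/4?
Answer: 3135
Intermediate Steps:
P = 836 (P = 2*418 = 836)
y = 15/4 (y = (5 + 10)*(¼) = 15*(¼) = 15/4 ≈ 3.7500)
y*P = (15/4)*836 = 3135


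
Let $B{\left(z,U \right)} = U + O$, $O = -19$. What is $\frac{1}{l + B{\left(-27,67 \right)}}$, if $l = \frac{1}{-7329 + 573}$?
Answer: $\frac{6756}{324287} \approx 0.020833$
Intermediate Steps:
$B{\left(z,U \right)} = -19 + U$ ($B{\left(z,U \right)} = U - 19 = -19 + U$)
$l = - \frac{1}{6756}$ ($l = \frac{1}{-6756} = - \frac{1}{6756} \approx -0.00014802$)
$\frac{1}{l + B{\left(-27,67 \right)}} = \frac{1}{- \frac{1}{6756} + \left(-19 + 67\right)} = \frac{1}{- \frac{1}{6756} + 48} = \frac{1}{\frac{324287}{6756}} = \frac{6756}{324287}$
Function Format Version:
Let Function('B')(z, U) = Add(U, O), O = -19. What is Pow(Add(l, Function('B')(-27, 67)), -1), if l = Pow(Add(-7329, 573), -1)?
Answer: Rational(6756, 324287) ≈ 0.020833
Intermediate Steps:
Function('B')(z, U) = Add(-19, U) (Function('B')(z, U) = Add(U, -19) = Add(-19, U))
l = Rational(-1, 6756) (l = Pow(-6756, -1) = Rational(-1, 6756) ≈ -0.00014802)
Pow(Add(l, Function('B')(-27, 67)), -1) = Pow(Add(Rational(-1, 6756), Add(-19, 67)), -1) = Pow(Add(Rational(-1, 6756), 48), -1) = Pow(Rational(324287, 6756), -1) = Rational(6756, 324287)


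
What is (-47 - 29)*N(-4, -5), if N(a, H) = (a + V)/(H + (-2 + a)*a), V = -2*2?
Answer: 32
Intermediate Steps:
V = -4
N(a, H) = (-4 + a)/(H + a*(-2 + a)) (N(a, H) = (a - 4)/(H + (-2 + a)*a) = (-4 + a)/(H + a*(-2 + a)))
(-47 - 29)*N(-4, -5) = (-47 - 29)*((-4 - 4)/(-5 + (-4)**2 - 2*(-4))) = -76*(-8)/(-5 + 16 + 8) = -76*(-8)/19 = -4*(-8) = -76*(-8/19) = 32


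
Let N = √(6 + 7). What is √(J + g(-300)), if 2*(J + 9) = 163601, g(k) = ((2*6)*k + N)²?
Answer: √(52167218 - 28800*√13)/2 ≈ 3607.7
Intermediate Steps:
N = √13 ≈ 3.6056
g(k) = (√13 + 12*k)² (g(k) = ((2*6)*k + √13)² = (12*k + √13)² = (√13 + 12*k)²)
J = 163583/2 (J = -9 + (½)*163601 = -9 + 163601/2 = 163583/2 ≈ 81792.)
√(J + g(-300)) = √(163583/2 + (√13 + 12*(-300))²) = √(163583/2 + (√13 - 3600)²) = √(163583/2 + (-3600 + √13)²)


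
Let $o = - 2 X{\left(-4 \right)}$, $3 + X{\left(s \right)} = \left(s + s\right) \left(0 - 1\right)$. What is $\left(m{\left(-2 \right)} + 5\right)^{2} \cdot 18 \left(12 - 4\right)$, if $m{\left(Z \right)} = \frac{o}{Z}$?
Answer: $14400$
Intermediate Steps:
$X{\left(s \right)} = -3 - 2 s$ ($X{\left(s \right)} = -3 + \left(s + s\right) \left(0 - 1\right) = -3 + 2 s \left(-1\right) = -3 - 2 s$)
$o = -10$ ($o = - 2 \left(-3 - -8\right) = - 2 \left(-3 + 8\right) = \left(-2\right) 5 = -10$)
$m{\left(Z \right)} = - \frac{10}{Z}$
$\left(m{\left(-2 \right)} + 5\right)^{2} \cdot 18 \left(12 - 4\right) = \left(- \frac{10}{-2} + 5\right)^{2} \cdot 18 \left(12 - 4\right) = \left(\left(-10\right) \left(- \frac{1}{2}\right) + 5\right)^{2} \cdot 18 \cdot 8 = \left(5 + 5\right)^{2} \cdot 144 = 10^{2} \cdot 144 = 100 \cdot 144 = 14400$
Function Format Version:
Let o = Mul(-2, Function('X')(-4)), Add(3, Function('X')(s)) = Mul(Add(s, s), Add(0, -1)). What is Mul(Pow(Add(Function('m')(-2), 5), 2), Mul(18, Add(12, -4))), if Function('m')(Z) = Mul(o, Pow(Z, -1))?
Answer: 14400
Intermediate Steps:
Function('X')(s) = Add(-3, Mul(-2, s)) (Function('X')(s) = Add(-3, Mul(Add(s, s), Add(0, -1))) = Add(-3, Mul(Mul(2, s), -1)) = Add(-3, Mul(-2, s)))
o = -10 (o = Mul(-2, Add(-3, Mul(-2, -4))) = Mul(-2, Add(-3, 8)) = Mul(-2, 5) = -10)
Function('m')(Z) = Mul(-10, Pow(Z, -1))
Mul(Pow(Add(Function('m')(-2), 5), 2), Mul(18, Add(12, -4))) = Mul(Pow(Add(Mul(-10, Pow(-2, -1)), 5), 2), Mul(18, Add(12, -4))) = Mul(Pow(Add(Mul(-10, Rational(-1, 2)), 5), 2), Mul(18, 8)) = Mul(Pow(Add(5, 5), 2), 144) = Mul(Pow(10, 2), 144) = Mul(100, 144) = 14400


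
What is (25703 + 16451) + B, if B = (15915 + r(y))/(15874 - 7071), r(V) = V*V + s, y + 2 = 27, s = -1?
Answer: 371098201/8803 ≈ 42156.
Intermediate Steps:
y = 25 (y = -2 + 27 = 25)
r(V) = -1 + V² (r(V) = V*V - 1 = V² - 1 = -1 + V²)
B = 16539/8803 (B = (15915 + (-1 + 25²))/(15874 - 7071) = (15915 + (-1 + 625))/8803 = (15915 + 624)*(1/8803) = 16539*(1/8803) = 16539/8803 ≈ 1.8788)
(25703 + 16451) + B = (25703 + 16451) + 16539/8803 = 42154 + 16539/8803 = 371098201/8803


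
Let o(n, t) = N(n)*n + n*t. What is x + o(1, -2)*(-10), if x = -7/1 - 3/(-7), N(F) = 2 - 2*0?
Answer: -46/7 ≈ -6.5714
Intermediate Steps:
N(F) = 2 (N(F) = 2 + 0 = 2)
o(n, t) = 2*n + n*t
x = -46/7 (x = -7*1 - 3*(-⅐) = -7 + 3/7 = -46/7 ≈ -6.5714)
x + o(1, -2)*(-10) = -46/7 + (1*(2 - 2))*(-10) = -46/7 + (1*0)*(-10) = -46/7 + 0*(-10) = -46/7 + 0 = -46/7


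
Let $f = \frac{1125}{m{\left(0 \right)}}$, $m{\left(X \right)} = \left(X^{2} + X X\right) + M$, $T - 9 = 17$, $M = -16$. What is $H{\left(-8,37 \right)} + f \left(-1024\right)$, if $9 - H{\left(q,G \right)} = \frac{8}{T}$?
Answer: $\frac{936113}{13} \approx 72009.0$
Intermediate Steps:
$T = 26$ ($T = 9 + 17 = 26$)
$m{\left(X \right)} = -16 + 2 X^{2}$ ($m{\left(X \right)} = \left(X^{2} + X X\right) - 16 = \left(X^{2} + X^{2}\right) - 16 = 2 X^{2} - 16 = -16 + 2 X^{2}$)
$H{\left(q,G \right)} = \frac{113}{13}$ ($H{\left(q,G \right)} = 9 - \frac{8}{26} = 9 - 8 \cdot \frac{1}{26} = 9 - \frac{4}{13} = \frac{113}{13}$)
$f = - \frac{1125}{16}$ ($f = \frac{1125}{-16 + 2 \cdot 0^{2}} = \frac{1125}{-16 + 2 \cdot 0} = \frac{1125}{-16 + 0} = \frac{1125}{-16} = 1125 \left(- \frac{1}{16}\right) = - \frac{1125}{16} \approx -70.313$)
$H{\left(-8,37 \right)} + f \left(-1024\right) = \frac{113}{13} - -72000 = \frac{113}{13} + 72000 = \frac{936113}{13}$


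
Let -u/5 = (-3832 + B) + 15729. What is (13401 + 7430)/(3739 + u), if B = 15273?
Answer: -20831/132111 ≈ -0.15768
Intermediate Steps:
u = -135850 (u = -5*((-3832 + 15273) + 15729) = -5*(11441 + 15729) = -5*27170 = -135850)
(13401 + 7430)/(3739 + u) = (13401 + 7430)/(3739 - 135850) = 20831/(-132111) = 20831*(-1/132111) = -20831/132111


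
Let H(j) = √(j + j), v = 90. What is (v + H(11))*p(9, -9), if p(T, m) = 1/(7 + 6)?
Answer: 90/13 + √22/13 ≈ 7.2839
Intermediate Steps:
p(T, m) = 1/13
H(j) = √2*√j (H(j) = √(2*j) = √2*√j)
(v + H(11))*p(9, -9) = (90 + √2*√11)*(1/13) = (90 + √22)*(1/13) = 90/13 + √22/13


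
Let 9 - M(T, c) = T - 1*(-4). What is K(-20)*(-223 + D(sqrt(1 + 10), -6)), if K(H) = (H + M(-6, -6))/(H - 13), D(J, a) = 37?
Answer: -558/11 ≈ -50.727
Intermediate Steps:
M(T, c) = 5 - T (M(T, c) = 9 - (T - 1*(-4)) = 9 - (T + 4) = 9 - (4 + T) = 9 + (-4 - T) = 5 - T)
K(H) = (11 + H)/(-13 + H) (K(H) = (H + (5 - 1*(-6)))/(H - 13) = (H + (5 + 6))/(-13 + H) = (H + 11)/(-13 + H) = (11 + H)/(-13 + H))
K(-20)*(-223 + D(sqrt(1 + 10), -6)) = ((11 - 20)/(-13 - 20))*(-223 + 37) = (-9/(-33))*(-186) = -1/33*(-9)*(-186) = (3/11)*(-186) = -558/11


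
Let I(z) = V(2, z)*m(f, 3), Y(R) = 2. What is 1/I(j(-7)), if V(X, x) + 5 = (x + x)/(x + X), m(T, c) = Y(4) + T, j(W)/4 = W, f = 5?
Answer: -13/259 ≈ -0.050193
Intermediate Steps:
j(W) = 4*W
m(T, c) = 2 + T
V(X, x) = -5 + 2*x/(X + x) (V(X, x) = -5 + (x + x)/(x + X) = -5 + (2*x)/(X + x) = -5 + 2*x/(X + x))
I(z) = 7*(-10 - 3*z)/(2 + z) (I(z) = ((-5*2 - 3*z)/(2 + z))*(2 + 5) = ((-10 - 3*z)/(2 + z))*7 = 7*(-10 - 3*z)/(2 + z))
1/I(j(-7)) = 1/(7*(-10 - 12*(-7))/(2 + 4*(-7))) = 1/(7*(-10 - 3*(-28))/(2 - 28)) = 1/(7*(-10 + 84)/(-26)) = 1/(7*(-1/26)*74) = 1/(-259/13) = -13/259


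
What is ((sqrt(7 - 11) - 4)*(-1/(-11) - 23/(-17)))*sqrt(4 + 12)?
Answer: -4320/187 + 2160*I/187 ≈ -23.102 + 11.551*I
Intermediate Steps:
((sqrt(7 - 11) - 4)*(-1/(-11) - 23/(-17)))*sqrt(4 + 12) = ((sqrt(-4) - 4)*(-1*(-1/11) - 23*(-1/17)))*sqrt(16) = ((2*I - 4)*(1/11 + 23/17))*4 = ((-4 + 2*I)*(270/187))*4 = (-1080/187 + 540*I/187)*4 = -4320/187 + 2160*I/187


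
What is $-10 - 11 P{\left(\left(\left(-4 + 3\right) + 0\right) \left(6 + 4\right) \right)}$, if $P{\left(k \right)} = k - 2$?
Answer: $122$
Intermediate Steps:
$P{\left(k \right)} = -2 + k$
$-10 - 11 P{\left(\left(\left(-4 + 3\right) + 0\right) \left(6 + 4\right) \right)} = -10 - 11 \left(-2 + \left(\left(-4 + 3\right) + 0\right) \left(6 + 4\right)\right) = -10 - 11 \left(-2 + \left(-1 + 0\right) 10\right) = -10 - 11 \left(-2 - 10\right) = -10 - -132 = -10 + 132 = 122$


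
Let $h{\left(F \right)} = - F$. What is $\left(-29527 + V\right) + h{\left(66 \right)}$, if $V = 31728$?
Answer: $2135$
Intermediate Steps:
$\left(-29527 + V\right) + h{\left(66 \right)} = \left(-29527 + 31728\right) - 66 = 2201 - 66 = 2135$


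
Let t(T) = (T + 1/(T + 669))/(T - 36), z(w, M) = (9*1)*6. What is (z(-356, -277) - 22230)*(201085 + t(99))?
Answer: -107023099403/24 ≈ -4.4593e+9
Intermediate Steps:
z(w, M) = 54 (z(w, M) = 9*6 = 54)
t(T) = (T + 1/(669 + T))/(-36 + T)
(z(-356, -277) - 22230)*(201085 + t(99)) = (54 - 22230)*(201085 + (1 + 99**2 + 669*99)/(-24084 + 99**2 + 633*99)) = -22176*(201085 + (1 + 9801 + 66231)/(-24084 + 9801 + 62667)) = -22176*(201085 + 76033/48384) = -22176*9729372673/48384 = -107023099403/24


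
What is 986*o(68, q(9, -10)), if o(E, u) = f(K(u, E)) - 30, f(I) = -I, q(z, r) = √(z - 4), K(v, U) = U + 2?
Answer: -98600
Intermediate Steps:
K(v, U) = 2 + U
q(z, r) = √(-4 + z)
o(E, u) = -32 - E (o(E, u) = -(2 + E) - 30 = (-2 - E) - 30 = -32 - E)
986*o(68, q(9, -10)) = 986*(-32 - 1*68) = 986*(-32 - 68) = 986*(-100) = -98600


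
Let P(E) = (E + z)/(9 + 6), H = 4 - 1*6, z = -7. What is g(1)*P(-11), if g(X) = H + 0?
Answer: 12/5 ≈ 2.4000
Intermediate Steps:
H = -2 (H = 4 - 6 = -2)
P(E) = -7/15 + E/15 (P(E) = (E - 7)/(9 + 6) = (-7 + E)/15 = (-7 + E)*(1/15) = -7/15 + E/15)
g(X) = -2 (g(X) = -2 + 0 = -2)
g(1)*P(-11) = -2*(-7/15 + (1/15)*(-11)) = -2*(-7/15 - 11/15) = -2*(-6/5) = 12/5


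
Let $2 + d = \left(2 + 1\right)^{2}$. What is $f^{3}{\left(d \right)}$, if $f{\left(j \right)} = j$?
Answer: $343$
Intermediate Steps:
$d = 7$ ($d = -2 + \left(2 + 1\right)^{2} = -2 + 3^{2} = -2 + 9 = 7$)
$f^{3}{\left(d \right)} = 7^{3} = 343$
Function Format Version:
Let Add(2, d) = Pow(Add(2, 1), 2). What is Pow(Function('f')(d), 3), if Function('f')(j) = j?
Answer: 343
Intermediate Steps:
d = 7 (d = Add(-2, Pow(Add(2, 1), 2)) = Add(-2, Pow(3, 2)) = Add(-2, 9) = 7)
Pow(Function('f')(d), 3) = Pow(7, 3) = 343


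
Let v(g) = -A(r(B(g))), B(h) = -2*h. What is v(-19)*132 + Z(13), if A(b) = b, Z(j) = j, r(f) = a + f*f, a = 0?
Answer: -190595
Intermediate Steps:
r(f) = f**2 (r(f) = 0 + f*f = 0 + f**2 = f**2)
v(g) = -4*g**2 (v(g) = -(-2*g)**2 = -4*g**2)
v(-19)*132 + Z(13) = -4*(-19)**2*132 + 13 = -4*361*132 + 13 = -1444*132 + 13 = -190608 + 13 = -190595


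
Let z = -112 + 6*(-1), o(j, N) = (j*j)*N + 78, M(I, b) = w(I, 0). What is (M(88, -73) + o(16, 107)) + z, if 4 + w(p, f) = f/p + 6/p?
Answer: 1203315/44 ≈ 27348.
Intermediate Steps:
w(p, f) = -4 + 6/p + f/p (w(p, f) = -4 + (f/p + 6/p) = -4 + (6/p + f/p) = -4 + 6/p + f/p)
M(I, b) = (6 - 4*I)/I (M(I, b) = (6 + 0 - 4*I)/I = (6 - 4*I)/I)
o(j, N) = 78 + N*j² (o(j, N) = j²*N + 78 = N*j² + 78 = 78 + N*j²)
z = -118 (z = -112 - 6 = -118)
(M(88, -73) + o(16, 107)) + z = ((-4 + 6/88) + (78 + 107*16²)) - 118 = ((-4 + 6*(1/88)) + (78 + 107*256)) - 118 = ((-4 + 3/44) + (78 + 27392)) - 118 = (-173/44 + 27470) - 118 = 1208507/44 - 118 = 1203315/44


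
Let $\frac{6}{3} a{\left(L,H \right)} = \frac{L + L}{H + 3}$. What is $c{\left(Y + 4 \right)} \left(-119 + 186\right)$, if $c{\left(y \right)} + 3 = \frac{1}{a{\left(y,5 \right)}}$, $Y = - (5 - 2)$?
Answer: $335$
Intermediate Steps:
$a{\left(L,H \right)} = \frac{L}{3 + H}$ ($a{\left(L,H \right)} = \frac{\left(L + L\right) \frac{1}{H + 3}}{2} = \frac{2 L \frac{1}{3 + H}}{2} = \frac{L}{3 + H}$)
$Y = -3$ ($Y = \left(-1\right) 3 = -3$)
$c{\left(y \right)} = -3 + \frac{8}{y}$ ($c{\left(y \right)} = -3 + \frac{1}{y \frac{1}{3 + 5}} = -3 + \frac{1}{y \frac{1}{8}} = -3 + \frac{1}{\frac{1}{8} y} = -3 + \frac{8}{y}$)
$c{\left(Y + 4 \right)} \left(-119 + 186\right) = \left(-3 + \frac{8}{-3 + 4}\right) \left(-119 + 186\right) = \left(-3 + \frac{8}{1}\right) 67 = \left(-3 + 8 \cdot 1\right) 67 = \left(-3 + 8\right) 67 = 5 \cdot 67 = 335$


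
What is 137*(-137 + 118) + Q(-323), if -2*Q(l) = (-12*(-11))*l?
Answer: 18715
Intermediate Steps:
Q(l) = -66*l (Q(l) = -(-12*(-11))*l/2 = -66*l)
137*(-137 + 118) + Q(-323) = 137*(-137 + 118) - 66*(-323) = 137*(-19) + 21318 = -2603 + 21318 = 18715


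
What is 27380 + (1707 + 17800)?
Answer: 46887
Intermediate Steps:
27380 + (1707 + 17800) = 27380 + 19507 = 46887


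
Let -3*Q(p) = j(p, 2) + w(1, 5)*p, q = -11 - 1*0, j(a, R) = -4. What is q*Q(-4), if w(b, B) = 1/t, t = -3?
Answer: -88/9 ≈ -9.7778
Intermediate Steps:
q = -11 (q = -11 + 0 = -11)
w(b, B) = -1/3 (w(b, B) = 1/(-3) = -1/3)
Q(p) = 4/3 + p/9 (Q(p) = -(-4 - p/3)/3 = 4/3 + p/9)
q*Q(-4) = -11*(4/3 + (1/9)*(-4)) = -11*(4/3 - 4/9) = -11*8/9 = -88/9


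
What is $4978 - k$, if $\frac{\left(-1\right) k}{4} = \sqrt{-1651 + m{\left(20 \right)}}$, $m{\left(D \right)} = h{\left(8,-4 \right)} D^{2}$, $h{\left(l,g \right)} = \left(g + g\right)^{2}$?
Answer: $4978 + 12 \sqrt{2661} \approx 5597.0$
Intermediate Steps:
$h{\left(l,g \right)} = 4 g^{2}$ ($h{\left(l,g \right)} = \left(2 g\right)^{2} = 4 g^{2}$)
$m{\left(D \right)} = 64 D^{2}$ ($m{\left(D \right)} = 4 \left(-4\right)^{2} D^{2} = 4 \cdot 16 D^{2} = 64 D^{2}$)
$k = - 12 \sqrt{2661}$ ($k = - 4 \sqrt{-1651 + 64 \cdot 20^{2}} = - 4 \sqrt{-1651 + 64 \cdot 400} = - 4 \sqrt{-1651 + 25600} = - 4 \sqrt{23949} = - 4 \cdot 3 \sqrt{2661} = - 12 \sqrt{2661} \approx -619.02$)
$4978 - k = 4978 - - 12 \sqrt{2661} = 4978 + 12 \sqrt{2661}$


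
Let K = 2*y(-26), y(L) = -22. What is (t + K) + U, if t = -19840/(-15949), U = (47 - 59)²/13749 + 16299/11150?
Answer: -33646315099567/815001077050 ≈ -41.284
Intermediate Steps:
U = 75233517/51100450 (U = (-12)²*(1/13749) + 16299*(1/11150) = 144*(1/13749) + 16299/11150 = 48/4583 + 16299/11150 = 75233517/51100450 ≈ 1.4723)
K = -44 (K = 2*(-22) = -44)
t = 19840/15949 (t = -19840*(-1/15949) = 19840/15949 ≈ 1.2440)
(t + K) + U = (19840/15949 - 44) + 75233517/51100450 = -681916/15949 + 75233517/51100450 = -33646315099567/815001077050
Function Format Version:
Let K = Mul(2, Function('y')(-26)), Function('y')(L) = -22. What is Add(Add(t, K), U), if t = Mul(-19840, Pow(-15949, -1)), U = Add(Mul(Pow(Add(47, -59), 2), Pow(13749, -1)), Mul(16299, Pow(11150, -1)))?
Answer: Rational(-33646315099567, 815001077050) ≈ -41.284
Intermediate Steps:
U = Rational(75233517, 51100450) (U = Add(Mul(Pow(-12, 2), Rational(1, 13749)), Mul(16299, Rational(1, 11150))) = Add(Mul(144, Rational(1, 13749)), Rational(16299, 11150)) = Add(Rational(48, 4583), Rational(16299, 11150)) = Rational(75233517, 51100450) ≈ 1.4723)
K = -44 (K = Mul(2, -22) = -44)
t = Rational(19840, 15949) (t = Mul(-19840, Rational(-1, 15949)) = Rational(19840, 15949) ≈ 1.2440)
Add(Add(t, K), U) = Add(Add(Rational(19840, 15949), -44), Rational(75233517, 51100450)) = Add(Rational(-681916, 15949), Rational(75233517, 51100450)) = Rational(-33646315099567, 815001077050)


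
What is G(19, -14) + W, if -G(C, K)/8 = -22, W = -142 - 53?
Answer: -19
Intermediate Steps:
W = -195
G(C, K) = 176 (G(C, K) = -8*(-22) = 176)
G(19, -14) + W = 176 - 195 = -19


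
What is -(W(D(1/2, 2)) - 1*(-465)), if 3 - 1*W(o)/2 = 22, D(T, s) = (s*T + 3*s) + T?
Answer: -427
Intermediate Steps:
D(T, s) = T + 3*s + T*s (D(T, s) = (T*s + 3*s) + T = (3*s + T*s) + T = T + 3*s + T*s)
W(o) = -38 (W(o) = 6 - 2*22 = 6 - 44 = -38)
-(W(D(1/2, 2)) - 1*(-465)) = -(-38 - 1*(-465)) = -(-38 + 465) = -1*427 = -427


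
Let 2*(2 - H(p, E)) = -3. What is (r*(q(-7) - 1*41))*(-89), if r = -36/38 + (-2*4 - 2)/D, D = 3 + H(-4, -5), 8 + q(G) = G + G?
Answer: -3442698/247 ≈ -13938.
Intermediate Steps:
H(p, E) = 7/2 (H(p, E) = 2 - ½*(-3) = 2 + 3/2 = 7/2)
q(G) = -8 + 2*G (q(G) = -8 + (G + G) = -8 + 2*G)
D = 13/2 (D = 3 + 7/2 = 13/2 ≈ 6.5000)
r = -614/247 (r = -36/38 + (-2*4 - 2)/(13/2) = -36*1/38 + (-8 - 2)*(2/13) = -18/19 - 10*2/13 = -18/19 - 20/13 = -614/247 ≈ -2.4858)
(r*(q(-7) - 1*41))*(-89) = -614*((-8 + 2*(-7)) - 1*41)/247*(-89) = -614*((-8 - 14) - 41)/247*(-89) = -614*(-22 - 41)/247*(-89) = -614/247*(-63)*(-89) = (38682/247)*(-89) = -3442698/247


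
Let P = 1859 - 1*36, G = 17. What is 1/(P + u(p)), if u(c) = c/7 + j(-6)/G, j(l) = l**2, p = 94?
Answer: 119/218787 ≈ 0.00054391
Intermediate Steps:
u(c) = 36/17 + c/7 (u(c) = c/7 + (-6)**2/17 = c*(1/7) + 36*(1/17) = c/7 + 36/17 = 36/17 + c/7)
P = 1823 (P = 1859 - 36 = 1823)
1/(P + u(p)) = 1/(1823 + (36/17 + (1/7)*94)) = 1/(1823 + (36/17 + 94/7)) = 1/(1823 + 1850/119) = 1/(218787/119) = 119/218787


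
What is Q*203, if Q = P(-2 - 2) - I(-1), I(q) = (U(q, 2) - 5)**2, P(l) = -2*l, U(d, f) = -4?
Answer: -14819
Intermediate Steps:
I(q) = 81 (I(q) = (-4 - 5)**2 = (-9)**2 = 81)
Q = -73 (Q = -2*(-2 - 2) - 1*81 = -2*(-4) - 81 = 8 - 81 = -73)
Q*203 = -73*203 = -14819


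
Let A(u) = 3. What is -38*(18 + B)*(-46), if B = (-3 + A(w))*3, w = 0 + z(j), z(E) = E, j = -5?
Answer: 31464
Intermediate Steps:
w = -5 (w = 0 - 5 = -5)
B = 0 (B = (-3 + 3)*3 = 0*3 = 0)
-38*(18 + B)*(-46) = -38*(18 + 0)*(-46) = -38*18*(-46) = -684*(-46) = 31464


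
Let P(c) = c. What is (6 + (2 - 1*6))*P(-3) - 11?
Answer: -17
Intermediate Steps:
(6 + (2 - 1*6))*P(-3) - 11 = (6 + (2 - 1*6))*(-3) - 11 = (6 + (2 - 6))*(-3) - 11 = (6 - 4)*(-3) - 11 = 2*(-3) - 11 = -6 - 11 = -17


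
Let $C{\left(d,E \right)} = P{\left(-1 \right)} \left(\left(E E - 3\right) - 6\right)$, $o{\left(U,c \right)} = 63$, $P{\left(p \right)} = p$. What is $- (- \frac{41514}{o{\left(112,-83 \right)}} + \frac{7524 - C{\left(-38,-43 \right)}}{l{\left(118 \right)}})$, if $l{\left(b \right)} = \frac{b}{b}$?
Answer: $- \frac{182806}{21} \approx -8705.0$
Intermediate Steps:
$l{\left(b \right)} = 1$
$C{\left(d,E \right)} = 9 - E^{2}$ ($C{\left(d,E \right)} = - (\left(E E - 3\right) - 6) = - (\left(E^{2} - 3\right) - 6) = - (\left(-3 + E^{2}\right) - 6) = - (-9 + E^{2}) = 9 - E^{2}$)
$- (- \frac{41514}{o{\left(112,-83 \right)}} + \frac{7524 - C{\left(-38,-43 \right)}}{l{\left(118 \right)}}) = - (- \frac{41514}{63} + \frac{7524 - \left(9 - \left(-43\right)^{2}\right)}{1}) = - (\left(-41514\right) \frac{1}{63} + \left(7524 - \left(9 - 1849\right)\right) 1) = - (- \frac{13838}{21} + \left(7524 - \left(9 - 1849\right)\right) 1) = - (- \frac{13838}{21} + \left(7524 - -1840\right) 1) = - (- \frac{13838}{21} + \left(7524 + 1840\right) 1) = - (- \frac{13838}{21} + 9364 \cdot 1) = - (- \frac{13838}{21} + 9364) = \left(-1\right) \frac{182806}{21} = - \frac{182806}{21}$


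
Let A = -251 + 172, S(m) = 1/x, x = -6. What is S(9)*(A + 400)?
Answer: -107/2 ≈ -53.500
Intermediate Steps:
S(m) = -⅙ (S(m) = 1/(-6) = -⅙)
A = -79
S(9)*(A + 400) = -(-79 + 400)/6 = -⅙*321 = -107/2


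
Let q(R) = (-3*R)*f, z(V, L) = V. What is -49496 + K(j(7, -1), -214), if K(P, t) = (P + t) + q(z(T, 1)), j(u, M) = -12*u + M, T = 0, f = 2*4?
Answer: -49795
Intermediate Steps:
f = 8
q(R) = -24*R (q(R) = -3*R*8 = -24*R)
j(u, M) = M - 12*u
K(P, t) = P + t (K(P, t) = (P + t) - 24*0 = (P + t) + 0 = P + t)
-49496 + K(j(7, -1), -214) = -49496 + ((-1 - 12*7) - 214) = -49496 + ((-1 - 84) - 214) = -49496 + (-85 - 214) = -49496 - 299 = -49795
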